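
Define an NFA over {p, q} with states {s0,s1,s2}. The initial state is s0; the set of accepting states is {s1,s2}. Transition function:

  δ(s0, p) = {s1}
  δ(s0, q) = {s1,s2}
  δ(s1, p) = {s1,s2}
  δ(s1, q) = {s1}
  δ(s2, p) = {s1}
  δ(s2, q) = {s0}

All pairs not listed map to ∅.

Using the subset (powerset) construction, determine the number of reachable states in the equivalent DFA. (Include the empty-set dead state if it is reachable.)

4

Start state of the DFA: {s0}.
{s0} --p--> {s1}  [new]
{s0} --q--> {s1,s2}  [new]
{s1} --p--> {s1,s2}  [seen]
{s1} --q--> {s1}  [seen]
{s1,s2} --p--> {s1,s2}  [seen]
{s1,s2} --q--> {s0,s1}  [new]
{s0,s1} --p--> {s1,s2}  [seen]
{s0,s1} --q--> {s1,s2}  [seen]
Reachable DFA states: {s0}, {s1}, {s1,s2}, {s0,s1}.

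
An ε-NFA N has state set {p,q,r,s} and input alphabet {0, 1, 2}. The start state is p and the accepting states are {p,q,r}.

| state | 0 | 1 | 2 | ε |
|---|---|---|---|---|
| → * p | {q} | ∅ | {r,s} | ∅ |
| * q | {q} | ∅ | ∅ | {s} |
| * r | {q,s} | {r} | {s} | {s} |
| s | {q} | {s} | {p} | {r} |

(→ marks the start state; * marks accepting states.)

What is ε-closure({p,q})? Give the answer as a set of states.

{p,q,r,s}

Begin with {p,q}.
q →ε {s}; add s.
s →ε {r}; add r.
ε-closure = {p,q,r,s}.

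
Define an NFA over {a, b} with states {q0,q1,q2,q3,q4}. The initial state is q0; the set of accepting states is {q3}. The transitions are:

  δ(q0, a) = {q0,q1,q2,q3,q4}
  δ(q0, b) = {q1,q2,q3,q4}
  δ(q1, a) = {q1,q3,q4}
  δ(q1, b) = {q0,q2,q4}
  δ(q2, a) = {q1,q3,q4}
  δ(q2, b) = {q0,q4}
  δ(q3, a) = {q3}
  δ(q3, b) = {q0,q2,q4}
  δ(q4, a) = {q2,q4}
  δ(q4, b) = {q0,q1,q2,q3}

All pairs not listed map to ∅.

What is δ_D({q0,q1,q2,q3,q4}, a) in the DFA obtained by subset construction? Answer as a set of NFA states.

{q0,q1,q2,q3,q4}

δ(q0,a) = {q0,q1,q2,q3,q4}; δ(q1,a) = {q1,q3,q4}; δ(q2,a) = {q1,q3,q4}; δ(q3,a) = {q3}; δ(q4,a) = {q2,q4}.
Union: {q0,q1,q2,q3,q4}.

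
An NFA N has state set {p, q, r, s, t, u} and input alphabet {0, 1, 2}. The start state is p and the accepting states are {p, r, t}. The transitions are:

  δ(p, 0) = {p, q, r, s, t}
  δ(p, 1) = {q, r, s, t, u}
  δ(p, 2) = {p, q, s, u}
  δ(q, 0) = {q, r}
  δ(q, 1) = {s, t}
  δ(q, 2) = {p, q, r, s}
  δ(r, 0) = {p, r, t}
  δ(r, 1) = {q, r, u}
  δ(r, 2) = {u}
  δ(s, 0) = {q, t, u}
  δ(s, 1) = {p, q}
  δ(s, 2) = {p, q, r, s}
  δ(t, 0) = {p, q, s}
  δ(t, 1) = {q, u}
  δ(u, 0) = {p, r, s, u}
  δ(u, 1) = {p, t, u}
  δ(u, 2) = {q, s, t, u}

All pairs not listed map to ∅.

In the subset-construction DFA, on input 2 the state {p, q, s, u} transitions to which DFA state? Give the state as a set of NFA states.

{p, q, r, s, t, u}

δ(p,2) = {p, q, s, u}; δ(q,2) = {p, q, r, s}; δ(s,2) = {p, q, r, s}; δ(u,2) = {q, s, t, u}.
Union: {p, q, r, s, t, u}.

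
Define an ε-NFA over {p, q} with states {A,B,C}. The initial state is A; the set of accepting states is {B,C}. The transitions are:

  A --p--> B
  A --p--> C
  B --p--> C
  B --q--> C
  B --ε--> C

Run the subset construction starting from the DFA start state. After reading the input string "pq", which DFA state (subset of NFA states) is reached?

{C}

Start: {A}.
δ(A,p) = {B,C}.
Union: {B,C}.
After p: {B,C}.
δ(B,q) = {C}; δ(C,q) = ∅.
Union: {C}.
After q: {C}.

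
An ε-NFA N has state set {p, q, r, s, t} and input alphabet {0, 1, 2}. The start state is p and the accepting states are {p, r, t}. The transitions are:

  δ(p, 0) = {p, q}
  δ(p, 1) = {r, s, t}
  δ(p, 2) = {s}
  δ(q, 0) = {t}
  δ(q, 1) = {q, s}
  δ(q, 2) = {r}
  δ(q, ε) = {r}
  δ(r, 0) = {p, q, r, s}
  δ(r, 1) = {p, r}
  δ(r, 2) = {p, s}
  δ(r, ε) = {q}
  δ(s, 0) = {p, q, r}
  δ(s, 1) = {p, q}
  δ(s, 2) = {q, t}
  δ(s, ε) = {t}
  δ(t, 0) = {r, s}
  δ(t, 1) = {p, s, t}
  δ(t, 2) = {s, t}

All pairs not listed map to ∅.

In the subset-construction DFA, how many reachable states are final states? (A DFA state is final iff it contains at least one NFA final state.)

Start state of the DFA: {p} (ε-closure of the NFA start).
{p} --0--> {p, q, r}  [new]
{p} --1--> {q, r, s, t}  [new]
{p} --2--> {s, t}  [new]
{p, q, r} --0--> {p, q, r, s, t}  [new]
{p, q, r} --1--> {p, q, r, s, t}  [seen]
{p, q, r} --2--> {p, q, r, s, t}  [seen]
{q, r, s, t} --0--> {p, q, r, s, t}  [seen]
{q, r, s, t} --1--> {p, q, r, s, t}  [seen]
{q, r, s, t} --2--> {p, q, r, s, t}  [seen]
{s, t} --0--> {p, q, r, s, t}  [seen]
{s, t} --1--> {p, q, r, s, t}  [seen]
{s, t} --2--> {q, r, s, t}  [seen]
{p, q, r, s, t} --0--> {p, q, r, s, t}  [seen]
{p, q, r, s, t} --1--> {p, q, r, s, t}  [seen]
{p, q, r, s, t} --2--> {p, q, r, s, t}  [seen]
Reachable DFA states: {p}, {p, q, r}, {q, r, s, t}, {s, t}, {p, q, r, s, t}.
Accepting DFA states (contain an NFA accepting state): {p}, {p, q, r}, {q, r, s, t}, {s, t}, {p, q, r, s, t}.

5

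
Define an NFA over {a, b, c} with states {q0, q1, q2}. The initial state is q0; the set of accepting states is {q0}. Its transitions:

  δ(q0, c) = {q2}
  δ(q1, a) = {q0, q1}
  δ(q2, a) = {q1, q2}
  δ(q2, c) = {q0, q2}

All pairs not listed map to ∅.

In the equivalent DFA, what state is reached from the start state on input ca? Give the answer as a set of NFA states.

{q1, q2}

Start: {q0}.
δ(q0,c) = {q2}.
Union: {q2}.
After c: {q2}.
δ(q2,a) = {q1, q2}.
Union: {q1, q2}.
After a: {q1, q2}.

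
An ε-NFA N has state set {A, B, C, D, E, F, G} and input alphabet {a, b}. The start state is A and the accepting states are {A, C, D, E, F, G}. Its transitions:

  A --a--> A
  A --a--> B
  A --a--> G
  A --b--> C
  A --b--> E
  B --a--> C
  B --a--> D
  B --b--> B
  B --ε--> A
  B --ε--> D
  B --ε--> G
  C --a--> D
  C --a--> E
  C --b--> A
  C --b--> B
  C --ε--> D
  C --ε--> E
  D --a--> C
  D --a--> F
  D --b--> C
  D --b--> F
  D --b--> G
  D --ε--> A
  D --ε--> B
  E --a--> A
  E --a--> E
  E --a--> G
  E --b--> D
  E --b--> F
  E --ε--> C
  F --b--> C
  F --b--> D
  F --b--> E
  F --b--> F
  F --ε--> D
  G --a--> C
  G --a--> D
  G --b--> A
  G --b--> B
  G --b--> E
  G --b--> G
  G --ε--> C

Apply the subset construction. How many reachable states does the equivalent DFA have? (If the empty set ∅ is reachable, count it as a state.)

3

Start state of the DFA: {A} (ε-closure of the NFA start).
{A} --a--> {A, B, C, D, E, G}  [new]
{A} --b--> {A, B, C, D, E, G}  [seen]
{A, B, C, D, E, G} --a--> {A, B, C, D, E, F, G}  [new]
{A, B, C, D, E, G} --b--> {A, B, C, D, E, F, G}  [seen]
{A, B, C, D, E, F, G} --a--> {A, B, C, D, E, F, G}  [seen]
{A, B, C, D, E, F, G} --b--> {A, B, C, D, E, F, G}  [seen]
Reachable DFA states: {A}, {A, B, C, D, E, G}, {A, B, C, D, E, F, G}.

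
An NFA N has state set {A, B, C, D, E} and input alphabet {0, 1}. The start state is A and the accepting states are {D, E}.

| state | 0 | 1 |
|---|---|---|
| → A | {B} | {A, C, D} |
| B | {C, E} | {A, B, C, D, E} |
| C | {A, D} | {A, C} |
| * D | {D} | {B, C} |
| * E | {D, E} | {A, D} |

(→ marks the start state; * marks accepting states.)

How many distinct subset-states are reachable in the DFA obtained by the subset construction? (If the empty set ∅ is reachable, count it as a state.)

Start state of the DFA: {A}.
{A} --0--> {B}  [new]
{A} --1--> {A, C, D}  [new]
{B} --0--> {C, E}  [new]
{B} --1--> {A, B, C, D, E}  [new]
{A, C, D} --0--> {A, B, D}  [new]
{A, C, D} --1--> {A, B, C, D}  [new]
{C, E} --0--> {A, D, E}  [new]
{C, E} --1--> {A, C, D}  [seen]
{A, B, C, D, E} --0--> {A, B, C, D, E}  [seen]
{A, B, C, D, E} --1--> {A, B, C, D, E}  [seen]
{A, B, D} --0--> {B, C, D, E}  [new]
{A, B, D} --1--> {A, B, C, D, E}  [seen]
{A, B, C, D} --0--> {A, B, C, D, E}  [seen]
{A, B, C, D} --1--> {A, B, C, D, E}  [seen]
{A, D, E} --0--> {B, D, E}  [new]
{A, D, E} --1--> {A, B, C, D}  [seen]
{B, C, D, E} --0--> {A, C, D, E}  [new]
{B, C, D, E} --1--> {A, B, C, D, E}  [seen]
{B, D, E} --0--> {C, D, E}  [new]
{B, D, E} --1--> {A, B, C, D, E}  [seen]
{A, C, D, E} --0--> {A, B, D, E}  [new]
{A, C, D, E} --1--> {A, B, C, D}  [seen]
{C, D, E} --0--> {A, D, E}  [seen]
{C, D, E} --1--> {A, B, C, D}  [seen]
{A, B, D, E} --0--> {B, C, D, E}  [seen]
{A, B, D, E} --1--> {A, B, C, D, E}  [seen]
Reachable DFA states: {A}, {B}, {A, C, D}, {C, E}, {A, B, C, D, E}, {A, B, D}, {A, B, C, D}, {A, D, E}, {B, C, D, E}, {B, D, E}, {A, C, D, E}, {C, D, E}, {A, B, D, E}.

13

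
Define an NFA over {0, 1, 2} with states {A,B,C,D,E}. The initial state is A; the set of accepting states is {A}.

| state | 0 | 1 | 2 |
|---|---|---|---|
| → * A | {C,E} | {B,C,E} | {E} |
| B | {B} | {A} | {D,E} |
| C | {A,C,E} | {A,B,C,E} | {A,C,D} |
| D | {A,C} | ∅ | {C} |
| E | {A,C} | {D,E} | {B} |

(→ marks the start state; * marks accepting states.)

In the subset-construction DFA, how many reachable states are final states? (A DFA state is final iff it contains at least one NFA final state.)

7

Start state of the DFA: {A}.
{A} --0--> {C,E}  [new]
{A} --1--> {B,C,E}  [new]
{A} --2--> {E}  [new]
{C,E} --0--> {A,C,E}  [new]
{C,E} --1--> {A,B,C,D,E}  [new]
{C,E} --2--> {A,B,C,D}  [new]
{B,C,E} --0--> {A,B,C,E}  [new]
{B,C,E} --1--> {A,B,C,D,E}  [seen]
{B,C,E} --2--> {A,B,C,D,E}  [seen]
{E} --0--> {A,C}  [new]
{E} --1--> {D,E}  [new]
{E} --2--> {B}  [new]
{A,C,E} --0--> {A,C,E}  [seen]
{A,C,E} --1--> {A,B,C,D,E}  [seen]
{A,C,E} --2--> {A,B,C,D,E}  [seen]
{A,B,C,D,E} --0--> {A,B,C,E}  [seen]
{A,B,C,D,E} --1--> {A,B,C,D,E}  [seen]
{A,B,C,D,E} --2--> {A,B,C,D,E}  [seen]
{A,B,C,D} --0--> {A,B,C,E}  [seen]
{A,B,C,D} --1--> {A,B,C,E}  [seen]
{A,B,C,D} --2--> {A,C,D,E}  [new]
{A,B,C,E} --0--> {A,B,C,E}  [seen]
{A,B,C,E} --1--> {A,B,C,D,E}  [seen]
{A,B,C,E} --2--> {A,B,C,D,E}  [seen]
{A,C} --0--> {A,C,E}  [seen]
{A,C} --1--> {A,B,C,E}  [seen]
{A,C} --2--> {A,C,D,E}  [seen]
{D,E} --0--> {A,C}  [seen]
{D,E} --1--> {D,E}  [seen]
{D,E} --2--> {B,C}  [new]
{B} --0--> {B}  [seen]
{B} --1--> {A}  [seen]
{B} --2--> {D,E}  [seen]
{A,C,D,E} --0--> {A,C,E}  [seen]
{A,C,D,E} --1--> {A,B,C,D,E}  [seen]
{A,C,D,E} --2--> {A,B,C,D,E}  [seen]
{B,C} --0--> {A,B,C,E}  [seen]
{B,C} --1--> {A,B,C,E}  [seen]
{B,C} --2--> {A,C,D,E}  [seen]
Reachable DFA states: {A}, {C,E}, {B,C,E}, {E}, {A,C,E}, {A,B,C,D,E}, {A,B,C,D}, {A,B,C,E}, {A,C}, {D,E}, {B}, {A,C,D,E}, {B,C}.
Accepting DFA states (contain an NFA accepting state): {A}, {A,C,E}, {A,B,C,D,E}, {A,B,C,D}, {A,B,C,E}, {A,C}, {A,C,D,E}.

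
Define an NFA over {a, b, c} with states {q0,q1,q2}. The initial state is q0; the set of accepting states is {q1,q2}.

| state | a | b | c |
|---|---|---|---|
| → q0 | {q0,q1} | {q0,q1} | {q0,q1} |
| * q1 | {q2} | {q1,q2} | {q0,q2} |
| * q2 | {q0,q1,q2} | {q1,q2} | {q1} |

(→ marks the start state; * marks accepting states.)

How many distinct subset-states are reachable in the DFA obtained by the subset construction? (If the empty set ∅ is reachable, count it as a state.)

Start state of the DFA: {q0}.
{q0} --a--> {q0,q1}  [new]
{q0} --b--> {q0,q1}  [seen]
{q0} --c--> {q0,q1}  [seen]
{q0,q1} --a--> {q0,q1,q2}  [new]
{q0,q1} --b--> {q0,q1,q2}  [seen]
{q0,q1} --c--> {q0,q1,q2}  [seen]
{q0,q1,q2} --a--> {q0,q1,q2}  [seen]
{q0,q1,q2} --b--> {q0,q1,q2}  [seen]
{q0,q1,q2} --c--> {q0,q1,q2}  [seen]
Reachable DFA states: {q0}, {q0,q1}, {q0,q1,q2}.

3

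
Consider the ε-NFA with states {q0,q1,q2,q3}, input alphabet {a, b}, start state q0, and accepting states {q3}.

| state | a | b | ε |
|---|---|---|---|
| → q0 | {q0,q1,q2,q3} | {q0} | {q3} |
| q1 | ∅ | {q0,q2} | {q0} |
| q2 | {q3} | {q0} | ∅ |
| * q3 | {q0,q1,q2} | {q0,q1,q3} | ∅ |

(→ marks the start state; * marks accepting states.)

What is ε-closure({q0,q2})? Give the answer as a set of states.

{q0,q2,q3}

Begin with {q0,q2}.
q0 →ε {q3}; add q3.
ε-closure = {q0,q2,q3}.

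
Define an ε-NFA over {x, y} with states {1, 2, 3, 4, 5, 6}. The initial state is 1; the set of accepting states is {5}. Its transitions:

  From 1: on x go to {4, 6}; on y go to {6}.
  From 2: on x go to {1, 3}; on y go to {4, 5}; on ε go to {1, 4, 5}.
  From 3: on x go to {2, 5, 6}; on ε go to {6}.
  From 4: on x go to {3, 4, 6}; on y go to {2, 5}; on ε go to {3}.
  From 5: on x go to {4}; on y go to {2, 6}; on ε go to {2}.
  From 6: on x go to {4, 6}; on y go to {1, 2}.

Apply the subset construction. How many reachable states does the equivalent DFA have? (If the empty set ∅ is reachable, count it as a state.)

4

Start state of the DFA: {1} (ε-closure of the NFA start).
{1} --x--> {3, 4, 6}  [new]
{1} --y--> {6}  [new]
{3, 4, 6} --x--> {1, 2, 3, 4, 5, 6}  [new]
{3, 4, 6} --y--> {1, 2, 3, 4, 5, 6}  [seen]
{6} --x--> {3, 4, 6}  [seen]
{6} --y--> {1, 2, 3, 4, 5, 6}  [seen]
{1, 2, 3, 4, 5, 6} --x--> {1, 2, 3, 4, 5, 6}  [seen]
{1, 2, 3, 4, 5, 6} --y--> {1, 2, 3, 4, 5, 6}  [seen]
Reachable DFA states: {1}, {3, 4, 6}, {6}, {1, 2, 3, 4, 5, 6}.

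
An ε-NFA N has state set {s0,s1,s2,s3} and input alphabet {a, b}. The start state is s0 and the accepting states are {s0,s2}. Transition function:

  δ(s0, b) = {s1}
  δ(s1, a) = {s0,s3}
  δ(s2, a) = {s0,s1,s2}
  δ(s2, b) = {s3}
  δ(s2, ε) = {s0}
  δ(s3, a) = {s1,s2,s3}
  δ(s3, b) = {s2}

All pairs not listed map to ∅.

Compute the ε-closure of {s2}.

{s0,s2}

Begin with {s2}.
s2 →ε {s0}; add s0.
ε-closure = {s0,s2}.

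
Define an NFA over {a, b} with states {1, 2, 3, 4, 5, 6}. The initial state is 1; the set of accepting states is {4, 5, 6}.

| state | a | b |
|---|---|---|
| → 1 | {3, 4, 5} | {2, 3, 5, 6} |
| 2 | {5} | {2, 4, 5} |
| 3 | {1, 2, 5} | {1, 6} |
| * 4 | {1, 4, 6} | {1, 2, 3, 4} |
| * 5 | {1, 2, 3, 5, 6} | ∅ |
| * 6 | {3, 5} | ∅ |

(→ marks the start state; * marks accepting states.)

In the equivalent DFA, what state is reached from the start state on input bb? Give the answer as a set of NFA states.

Start: {1}.
δ(1,b) = {2, 3, 5, 6}.
Union: {2, 3, 5, 6}.
After b: {2, 3, 5, 6}.
δ(2,b) = {2, 4, 5}; δ(3,b) = {1, 6}; δ(5,b) = ∅; δ(6,b) = ∅.
Union: {1, 2, 4, 5, 6}.
After b: {1, 2, 4, 5, 6}.

{1, 2, 4, 5, 6}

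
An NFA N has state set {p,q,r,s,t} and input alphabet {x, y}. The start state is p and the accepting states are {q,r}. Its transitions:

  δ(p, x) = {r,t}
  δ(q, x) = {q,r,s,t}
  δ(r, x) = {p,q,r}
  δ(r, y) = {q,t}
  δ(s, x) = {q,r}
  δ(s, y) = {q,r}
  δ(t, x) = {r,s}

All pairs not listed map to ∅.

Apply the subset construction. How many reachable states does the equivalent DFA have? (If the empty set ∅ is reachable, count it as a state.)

8

Start state of the DFA: {p}.
{p} --x--> {r,t}  [new]
{p} --y--> ∅  [new]
{r,t} --x--> {p,q,r,s}  [new]
{r,t} --y--> {q,t}  [new]
∅ --x--> ∅  [seen]
∅ --y--> ∅  [seen]
{p,q,r,s} --x--> {p,q,r,s,t}  [new]
{p,q,r,s} --y--> {q,r,t}  [new]
{q,t} --x--> {q,r,s,t}  [new]
{q,t} --y--> ∅  [seen]
{p,q,r,s,t} --x--> {p,q,r,s,t}  [seen]
{p,q,r,s,t} --y--> {q,r,t}  [seen]
{q,r,t} --x--> {p,q,r,s,t}  [seen]
{q,r,t} --y--> {q,t}  [seen]
{q,r,s,t} --x--> {p,q,r,s,t}  [seen]
{q,r,s,t} --y--> {q,r,t}  [seen]
Reachable DFA states: {p}, {r,t}, ∅, {p,q,r,s}, {q,t}, {p,q,r,s,t}, {q,r,t}, {q,r,s,t}.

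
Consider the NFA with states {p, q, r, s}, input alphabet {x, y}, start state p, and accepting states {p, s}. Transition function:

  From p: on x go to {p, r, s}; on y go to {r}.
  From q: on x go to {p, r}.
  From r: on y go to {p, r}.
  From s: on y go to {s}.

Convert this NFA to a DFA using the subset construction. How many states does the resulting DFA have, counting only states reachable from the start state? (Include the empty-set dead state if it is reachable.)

Start state of the DFA: {p}.
{p} --x--> {p, r, s}  [new]
{p} --y--> {r}  [new]
{p, r, s} --x--> {p, r, s}  [seen]
{p, r, s} --y--> {p, r, s}  [seen]
{r} --x--> ∅  [new]
{r} --y--> {p, r}  [new]
∅ --x--> ∅  [seen]
∅ --y--> ∅  [seen]
{p, r} --x--> {p, r, s}  [seen]
{p, r} --y--> {p, r}  [seen]
Reachable DFA states: {p}, {p, r, s}, {r}, ∅, {p, r}.

5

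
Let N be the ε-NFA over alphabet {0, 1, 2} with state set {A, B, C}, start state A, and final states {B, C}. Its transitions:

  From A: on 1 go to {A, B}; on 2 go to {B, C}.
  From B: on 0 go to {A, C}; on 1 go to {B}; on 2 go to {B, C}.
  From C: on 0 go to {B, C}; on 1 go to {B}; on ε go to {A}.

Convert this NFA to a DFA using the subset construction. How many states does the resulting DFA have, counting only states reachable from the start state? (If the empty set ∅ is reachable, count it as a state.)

Start state of the DFA: {A} (ε-closure of the NFA start).
{A} --0--> ∅  [new]
{A} --1--> {A, B}  [new]
{A} --2--> {A, B, C}  [new]
∅ --0--> ∅  [seen]
∅ --1--> ∅  [seen]
∅ --2--> ∅  [seen]
{A, B} --0--> {A, C}  [new]
{A, B} --1--> {A, B}  [seen]
{A, B} --2--> {A, B, C}  [seen]
{A, B, C} --0--> {A, B, C}  [seen]
{A, B, C} --1--> {A, B}  [seen]
{A, B, C} --2--> {A, B, C}  [seen]
{A, C} --0--> {A, B, C}  [seen]
{A, C} --1--> {A, B}  [seen]
{A, C} --2--> {A, B, C}  [seen]
Reachable DFA states: {A}, ∅, {A, B}, {A, B, C}, {A, C}.

5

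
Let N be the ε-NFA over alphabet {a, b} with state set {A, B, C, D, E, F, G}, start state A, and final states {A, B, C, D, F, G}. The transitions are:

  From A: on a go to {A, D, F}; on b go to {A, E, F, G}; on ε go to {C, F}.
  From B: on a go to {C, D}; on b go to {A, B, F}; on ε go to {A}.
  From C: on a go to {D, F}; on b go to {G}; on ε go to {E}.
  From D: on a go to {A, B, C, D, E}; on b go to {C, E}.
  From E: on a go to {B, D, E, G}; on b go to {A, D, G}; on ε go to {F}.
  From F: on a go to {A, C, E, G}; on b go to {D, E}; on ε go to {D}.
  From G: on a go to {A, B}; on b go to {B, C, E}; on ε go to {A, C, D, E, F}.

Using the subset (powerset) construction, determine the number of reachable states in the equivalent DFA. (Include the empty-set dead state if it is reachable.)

Start state of the DFA: {A, C, D, E, F} (ε-closure of the NFA start).
{A, C, D, E, F} --a--> {A, B, C, D, E, F, G}  [new]
{A, C, D, E, F} --b--> {A, C, D, E, F, G}  [new]
{A, B, C, D, E, F, G} --a--> {A, B, C, D, E, F, G}  [seen]
{A, B, C, D, E, F, G} --b--> {A, B, C, D, E, F, G}  [seen]
{A, C, D, E, F, G} --a--> {A, B, C, D, E, F, G}  [seen]
{A, C, D, E, F, G} --b--> {A, B, C, D, E, F, G}  [seen]
Reachable DFA states: {A, C, D, E, F}, {A, B, C, D, E, F, G}, {A, C, D, E, F, G}.

3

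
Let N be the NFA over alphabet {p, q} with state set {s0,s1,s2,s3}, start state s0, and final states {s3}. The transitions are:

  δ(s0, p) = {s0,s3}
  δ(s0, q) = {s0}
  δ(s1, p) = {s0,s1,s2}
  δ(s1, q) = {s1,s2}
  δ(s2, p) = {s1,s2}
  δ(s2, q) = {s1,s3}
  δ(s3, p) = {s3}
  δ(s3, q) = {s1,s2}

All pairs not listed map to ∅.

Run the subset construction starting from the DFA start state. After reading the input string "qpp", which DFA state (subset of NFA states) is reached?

{s0,s3}

Start: {s0}.
δ(s0,q) = {s0}.
Union: {s0}.
After q: {s0}.
δ(s0,p) = {s0,s3}.
Union: {s0,s3}.
After p: {s0,s3}.
δ(s0,p) = {s0,s3}; δ(s3,p) = {s3}.
Union: {s0,s3}.
After p: {s0,s3}.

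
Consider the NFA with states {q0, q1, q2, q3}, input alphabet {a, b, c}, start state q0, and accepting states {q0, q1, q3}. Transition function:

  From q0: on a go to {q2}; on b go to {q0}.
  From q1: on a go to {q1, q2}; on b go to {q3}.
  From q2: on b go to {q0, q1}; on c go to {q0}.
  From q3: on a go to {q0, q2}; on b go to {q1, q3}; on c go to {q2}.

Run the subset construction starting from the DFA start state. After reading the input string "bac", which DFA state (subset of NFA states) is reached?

{q0}

Start: {q0}.
δ(q0,b) = {q0}.
Union: {q0}.
After b: {q0}.
δ(q0,a) = {q2}.
Union: {q2}.
After a: {q2}.
δ(q2,c) = {q0}.
Union: {q0}.
After c: {q0}.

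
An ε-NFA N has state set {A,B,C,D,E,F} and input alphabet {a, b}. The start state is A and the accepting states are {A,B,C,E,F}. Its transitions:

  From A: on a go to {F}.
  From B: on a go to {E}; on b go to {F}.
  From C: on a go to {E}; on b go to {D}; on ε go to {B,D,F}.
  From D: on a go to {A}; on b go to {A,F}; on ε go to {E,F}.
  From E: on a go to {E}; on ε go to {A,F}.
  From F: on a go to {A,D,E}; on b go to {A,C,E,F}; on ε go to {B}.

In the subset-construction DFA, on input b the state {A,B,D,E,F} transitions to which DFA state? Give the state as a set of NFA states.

δ(A,b) = ∅; δ(B,b) = {F}; δ(D,b) = {A,F}; δ(E,b) = ∅; δ(F,b) = {A,C,E,F}.
Union: {A,C,E,F}.
ε-closure gives {A,B,C,D,E,F}.

{A,B,C,D,E,F}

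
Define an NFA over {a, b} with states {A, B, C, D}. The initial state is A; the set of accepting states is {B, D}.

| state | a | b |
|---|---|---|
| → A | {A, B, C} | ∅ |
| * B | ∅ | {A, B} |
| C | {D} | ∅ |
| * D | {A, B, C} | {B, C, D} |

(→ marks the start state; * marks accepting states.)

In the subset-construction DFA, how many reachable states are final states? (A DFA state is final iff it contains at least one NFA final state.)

Start state of the DFA: {A}.
{A} --a--> {A, B, C}  [new]
{A} --b--> ∅  [new]
{A, B, C} --a--> {A, B, C, D}  [new]
{A, B, C} --b--> {A, B}  [new]
∅ --a--> ∅  [seen]
∅ --b--> ∅  [seen]
{A, B, C, D} --a--> {A, B, C, D}  [seen]
{A, B, C, D} --b--> {A, B, C, D}  [seen]
{A, B} --a--> {A, B, C}  [seen]
{A, B} --b--> {A, B}  [seen]
Reachable DFA states: {A}, {A, B, C}, ∅, {A, B, C, D}, {A, B}.
Accepting DFA states (contain an NFA accepting state): {A, B, C}, {A, B, C, D}, {A, B}.

3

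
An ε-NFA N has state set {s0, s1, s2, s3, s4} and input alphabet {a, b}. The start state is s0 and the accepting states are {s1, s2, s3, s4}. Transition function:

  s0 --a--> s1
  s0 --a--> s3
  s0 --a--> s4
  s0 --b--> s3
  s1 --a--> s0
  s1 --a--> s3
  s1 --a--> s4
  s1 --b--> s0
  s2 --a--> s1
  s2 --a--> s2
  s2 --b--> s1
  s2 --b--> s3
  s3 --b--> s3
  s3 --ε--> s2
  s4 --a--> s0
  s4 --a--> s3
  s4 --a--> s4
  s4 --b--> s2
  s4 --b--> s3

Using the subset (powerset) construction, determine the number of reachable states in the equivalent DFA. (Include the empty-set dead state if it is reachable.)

7

Start state of the DFA: {s0} (ε-closure of the NFA start).
{s0} --a--> {s1, s2, s3, s4}  [new]
{s0} --b--> {s2, s3}  [new]
{s1, s2, s3, s4} --a--> {s0, s1, s2, s3, s4}  [new]
{s1, s2, s3, s4} --b--> {s0, s1, s2, s3}  [new]
{s2, s3} --a--> {s1, s2}  [new]
{s2, s3} --b--> {s1, s2, s3}  [new]
{s0, s1, s2, s3, s4} --a--> {s0, s1, s2, s3, s4}  [seen]
{s0, s1, s2, s3, s4} --b--> {s0, s1, s2, s3}  [seen]
{s0, s1, s2, s3} --a--> {s0, s1, s2, s3, s4}  [seen]
{s0, s1, s2, s3} --b--> {s0, s1, s2, s3}  [seen]
{s1, s2} --a--> {s0, s1, s2, s3, s4}  [seen]
{s1, s2} --b--> {s0, s1, s2, s3}  [seen]
{s1, s2, s3} --a--> {s0, s1, s2, s3, s4}  [seen]
{s1, s2, s3} --b--> {s0, s1, s2, s3}  [seen]
Reachable DFA states: {s0}, {s1, s2, s3, s4}, {s2, s3}, {s0, s1, s2, s3, s4}, {s0, s1, s2, s3}, {s1, s2}, {s1, s2, s3}.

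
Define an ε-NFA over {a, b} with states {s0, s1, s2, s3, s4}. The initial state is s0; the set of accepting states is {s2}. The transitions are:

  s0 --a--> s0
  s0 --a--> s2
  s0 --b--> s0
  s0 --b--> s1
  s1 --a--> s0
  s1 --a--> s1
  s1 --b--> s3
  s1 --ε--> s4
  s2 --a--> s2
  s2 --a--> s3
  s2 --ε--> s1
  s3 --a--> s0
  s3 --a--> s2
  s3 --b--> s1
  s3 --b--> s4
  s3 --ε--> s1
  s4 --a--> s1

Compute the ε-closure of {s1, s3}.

Begin with {s1, s3}.
s1 →ε {s4}; add s4.
ε-closure = {s1, s3, s4}.

{s1, s3, s4}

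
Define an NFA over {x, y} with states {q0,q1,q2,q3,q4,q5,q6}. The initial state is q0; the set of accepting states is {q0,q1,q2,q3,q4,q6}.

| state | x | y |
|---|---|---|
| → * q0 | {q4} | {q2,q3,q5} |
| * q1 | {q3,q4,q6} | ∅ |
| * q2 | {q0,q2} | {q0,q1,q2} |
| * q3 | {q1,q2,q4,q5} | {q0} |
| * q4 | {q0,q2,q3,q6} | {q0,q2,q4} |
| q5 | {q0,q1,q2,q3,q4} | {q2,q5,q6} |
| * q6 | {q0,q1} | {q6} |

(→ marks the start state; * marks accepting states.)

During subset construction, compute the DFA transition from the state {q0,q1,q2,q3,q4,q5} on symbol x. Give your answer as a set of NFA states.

{q0,q1,q2,q3,q4,q5,q6}

δ(q0,x) = {q4}; δ(q1,x) = {q3,q4,q6}; δ(q2,x) = {q0,q2}; δ(q3,x) = {q1,q2,q4,q5}; δ(q4,x) = {q0,q2,q3,q6}; δ(q5,x) = {q0,q1,q2,q3,q4}.
Union: {q0,q1,q2,q3,q4,q5,q6}.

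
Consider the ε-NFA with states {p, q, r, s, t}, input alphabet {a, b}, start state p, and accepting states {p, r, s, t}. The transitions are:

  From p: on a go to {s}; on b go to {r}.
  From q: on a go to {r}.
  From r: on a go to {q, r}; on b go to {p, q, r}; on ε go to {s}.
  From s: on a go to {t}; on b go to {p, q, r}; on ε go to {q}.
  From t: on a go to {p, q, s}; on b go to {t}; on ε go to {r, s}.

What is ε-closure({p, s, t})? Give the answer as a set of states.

Begin with {p, s, t}.
s →ε {q}; add q.
t →ε {r, s}; add r.
ε-closure = {p, q, r, s, t}.

{p, q, r, s, t}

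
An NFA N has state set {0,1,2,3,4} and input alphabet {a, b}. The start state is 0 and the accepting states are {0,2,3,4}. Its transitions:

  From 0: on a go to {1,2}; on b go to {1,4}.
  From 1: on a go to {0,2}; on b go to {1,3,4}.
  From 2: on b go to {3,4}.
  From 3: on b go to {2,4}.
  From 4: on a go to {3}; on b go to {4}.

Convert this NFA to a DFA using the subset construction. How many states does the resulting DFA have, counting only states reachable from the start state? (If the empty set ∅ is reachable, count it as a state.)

7

Start state of the DFA: {0}.
{0} --a--> {1,2}  [new]
{0} --b--> {1,4}  [new]
{1,2} --a--> {0,2}  [new]
{1,2} --b--> {1,3,4}  [new]
{1,4} --a--> {0,2,3}  [new]
{1,4} --b--> {1,3,4}  [seen]
{0,2} --a--> {1,2}  [seen]
{0,2} --b--> {1,3,4}  [seen]
{1,3,4} --a--> {0,2,3}  [seen]
{1,3,4} --b--> {1,2,3,4}  [new]
{0,2,3} --a--> {1,2}  [seen]
{0,2,3} --b--> {1,2,3,4}  [seen]
{1,2,3,4} --a--> {0,2,3}  [seen]
{1,2,3,4} --b--> {1,2,3,4}  [seen]
Reachable DFA states: {0}, {1,2}, {1,4}, {0,2}, {1,3,4}, {0,2,3}, {1,2,3,4}.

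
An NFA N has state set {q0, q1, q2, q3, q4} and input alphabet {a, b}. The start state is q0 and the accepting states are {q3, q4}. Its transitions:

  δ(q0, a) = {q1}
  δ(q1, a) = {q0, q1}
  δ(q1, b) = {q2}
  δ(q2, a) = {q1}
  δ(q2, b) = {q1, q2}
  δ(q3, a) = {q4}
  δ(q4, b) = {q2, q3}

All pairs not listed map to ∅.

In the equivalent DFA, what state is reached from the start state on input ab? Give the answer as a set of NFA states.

Start: {q0}.
δ(q0,a) = {q1}.
Union: {q1}.
After a: {q1}.
δ(q1,b) = {q2}.
Union: {q2}.
After b: {q2}.

{q2}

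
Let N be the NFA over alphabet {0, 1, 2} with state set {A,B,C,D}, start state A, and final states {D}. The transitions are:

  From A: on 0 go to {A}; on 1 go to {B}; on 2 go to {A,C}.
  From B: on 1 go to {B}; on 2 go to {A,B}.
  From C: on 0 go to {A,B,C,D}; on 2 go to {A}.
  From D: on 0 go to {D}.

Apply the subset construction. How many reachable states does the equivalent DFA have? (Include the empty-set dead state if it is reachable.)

Start state of the DFA: {A}.
{A} --0--> {A}  [seen]
{A} --1--> {B}  [new]
{A} --2--> {A,C}  [new]
{B} --0--> ∅  [new]
{B} --1--> {B}  [seen]
{B} --2--> {A,B}  [new]
{A,C} --0--> {A,B,C,D}  [new]
{A,C} --1--> {B}  [seen]
{A,C} --2--> {A,C}  [seen]
∅ --0--> ∅  [seen]
∅ --1--> ∅  [seen]
∅ --2--> ∅  [seen]
{A,B} --0--> {A}  [seen]
{A,B} --1--> {B}  [seen]
{A,B} --2--> {A,B,C}  [new]
{A,B,C,D} --0--> {A,B,C,D}  [seen]
{A,B,C,D} --1--> {B}  [seen]
{A,B,C,D} --2--> {A,B,C}  [seen]
{A,B,C} --0--> {A,B,C,D}  [seen]
{A,B,C} --1--> {B}  [seen]
{A,B,C} --2--> {A,B,C}  [seen]
Reachable DFA states: {A}, {B}, {A,C}, ∅, {A,B}, {A,B,C,D}, {A,B,C}.

7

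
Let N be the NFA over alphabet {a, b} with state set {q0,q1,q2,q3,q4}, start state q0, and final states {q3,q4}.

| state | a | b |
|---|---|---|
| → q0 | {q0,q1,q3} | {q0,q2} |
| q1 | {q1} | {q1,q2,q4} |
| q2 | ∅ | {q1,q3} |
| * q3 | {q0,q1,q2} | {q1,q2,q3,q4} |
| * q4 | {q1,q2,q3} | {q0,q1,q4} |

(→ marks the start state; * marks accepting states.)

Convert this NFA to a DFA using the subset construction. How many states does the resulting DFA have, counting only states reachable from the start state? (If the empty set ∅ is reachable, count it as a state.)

5

Start state of the DFA: {q0}.
{q0} --a--> {q0,q1,q3}  [new]
{q0} --b--> {q0,q2}  [new]
{q0,q1,q3} --a--> {q0,q1,q2,q3}  [new]
{q0,q1,q3} --b--> {q0,q1,q2,q3,q4}  [new]
{q0,q2} --a--> {q0,q1,q3}  [seen]
{q0,q2} --b--> {q0,q1,q2,q3}  [seen]
{q0,q1,q2,q3} --a--> {q0,q1,q2,q3}  [seen]
{q0,q1,q2,q3} --b--> {q0,q1,q2,q3,q4}  [seen]
{q0,q1,q2,q3,q4} --a--> {q0,q1,q2,q3}  [seen]
{q0,q1,q2,q3,q4} --b--> {q0,q1,q2,q3,q4}  [seen]
Reachable DFA states: {q0}, {q0,q1,q3}, {q0,q2}, {q0,q1,q2,q3}, {q0,q1,q2,q3,q4}.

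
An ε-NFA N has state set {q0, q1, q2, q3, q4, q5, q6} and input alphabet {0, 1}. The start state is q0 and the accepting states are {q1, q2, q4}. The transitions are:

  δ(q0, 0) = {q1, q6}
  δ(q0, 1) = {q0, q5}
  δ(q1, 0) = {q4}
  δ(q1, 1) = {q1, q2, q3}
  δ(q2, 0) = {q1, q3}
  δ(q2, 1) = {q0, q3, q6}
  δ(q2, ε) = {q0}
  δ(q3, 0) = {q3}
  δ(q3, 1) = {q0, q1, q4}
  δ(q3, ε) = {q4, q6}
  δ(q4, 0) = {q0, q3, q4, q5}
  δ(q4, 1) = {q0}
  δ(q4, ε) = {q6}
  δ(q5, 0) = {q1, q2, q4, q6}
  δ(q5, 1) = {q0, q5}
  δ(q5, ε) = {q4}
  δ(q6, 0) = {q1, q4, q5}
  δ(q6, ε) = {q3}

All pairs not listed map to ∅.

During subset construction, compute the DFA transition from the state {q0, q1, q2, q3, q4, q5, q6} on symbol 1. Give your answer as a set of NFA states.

δ(q0,1) = {q0, q5}; δ(q1,1) = {q1, q2, q3}; δ(q2,1) = {q0, q3, q6}; δ(q3,1) = {q0, q1, q4}; δ(q4,1) = {q0}; δ(q5,1) = {q0, q5}; δ(q6,1) = ∅.
Union: {q0, q1, q2, q3, q4, q5, q6}.

{q0, q1, q2, q3, q4, q5, q6}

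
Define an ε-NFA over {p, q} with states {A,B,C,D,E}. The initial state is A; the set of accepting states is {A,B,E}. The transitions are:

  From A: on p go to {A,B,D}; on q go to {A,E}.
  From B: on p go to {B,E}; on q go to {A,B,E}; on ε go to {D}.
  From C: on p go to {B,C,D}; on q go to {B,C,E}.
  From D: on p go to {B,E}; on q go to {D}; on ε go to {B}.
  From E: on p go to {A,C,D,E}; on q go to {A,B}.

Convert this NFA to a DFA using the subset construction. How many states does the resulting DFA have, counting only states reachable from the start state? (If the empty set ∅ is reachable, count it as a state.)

Start state of the DFA: {A} (ε-closure of the NFA start).
{A} --p--> {A,B,D}  [new]
{A} --q--> {A,E}  [new]
{A,B,D} --p--> {A,B,D,E}  [new]
{A,B,D} --q--> {A,B,D,E}  [seen]
{A,E} --p--> {A,B,C,D,E}  [new]
{A,E} --q--> {A,B,D,E}  [seen]
{A,B,D,E} --p--> {A,B,C,D,E}  [seen]
{A,B,D,E} --q--> {A,B,D,E}  [seen]
{A,B,C,D,E} --p--> {A,B,C,D,E}  [seen]
{A,B,C,D,E} --q--> {A,B,C,D,E}  [seen]
Reachable DFA states: {A}, {A,B,D}, {A,E}, {A,B,D,E}, {A,B,C,D,E}.

5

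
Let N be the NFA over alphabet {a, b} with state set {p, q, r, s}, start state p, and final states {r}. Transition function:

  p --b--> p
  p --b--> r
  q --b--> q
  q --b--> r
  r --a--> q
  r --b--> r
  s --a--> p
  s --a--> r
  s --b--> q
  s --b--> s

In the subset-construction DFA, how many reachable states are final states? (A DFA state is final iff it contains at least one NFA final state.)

2

Start state of the DFA: {p}.
{p} --a--> ∅  [new]
{p} --b--> {p, r}  [new]
∅ --a--> ∅  [seen]
∅ --b--> ∅  [seen]
{p, r} --a--> {q}  [new]
{p, r} --b--> {p, r}  [seen]
{q} --a--> ∅  [seen]
{q} --b--> {q, r}  [new]
{q, r} --a--> {q}  [seen]
{q, r} --b--> {q, r}  [seen]
Reachable DFA states: {p}, ∅, {p, r}, {q}, {q, r}.
Accepting DFA states (contain an NFA accepting state): {p, r}, {q, r}.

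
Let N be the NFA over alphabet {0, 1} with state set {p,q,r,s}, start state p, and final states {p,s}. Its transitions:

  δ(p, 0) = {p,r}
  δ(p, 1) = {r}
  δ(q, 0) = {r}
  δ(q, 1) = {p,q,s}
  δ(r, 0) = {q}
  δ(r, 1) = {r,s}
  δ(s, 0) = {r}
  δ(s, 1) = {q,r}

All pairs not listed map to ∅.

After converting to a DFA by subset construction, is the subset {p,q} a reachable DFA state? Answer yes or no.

no

Start state of the DFA: {p}.
{p} --0--> {p,r}  [new]
{p} --1--> {r}  [new]
{p,r} --0--> {p,q,r}  [new]
{p,r} --1--> {r,s}  [new]
{r} --0--> {q}  [new]
{r} --1--> {r,s}  [seen]
{p,q,r} --0--> {p,q,r}  [seen]
{p,q,r} --1--> {p,q,r,s}  [new]
{r,s} --0--> {q,r}  [new]
{r,s} --1--> {q,r,s}  [new]
{q} --0--> {r}  [seen]
{q} --1--> {p,q,s}  [new]
{p,q,r,s} --0--> {p,q,r}  [seen]
{p,q,r,s} --1--> {p,q,r,s}  [seen]
{q,r} --0--> {q,r}  [seen]
{q,r} --1--> {p,q,r,s}  [seen]
{q,r,s} --0--> {q,r}  [seen]
{q,r,s} --1--> {p,q,r,s}  [seen]
{p,q,s} --0--> {p,r}  [seen]
{p,q,s} --1--> {p,q,r,s}  [seen]
Reachable DFA states: {p}, {p,r}, {r}, {p,q,r}, {r,s}, {q}, {p,q,r,s}, {q,r}, {q,r,s}, {p,q,s}.
{p,q} is not among them.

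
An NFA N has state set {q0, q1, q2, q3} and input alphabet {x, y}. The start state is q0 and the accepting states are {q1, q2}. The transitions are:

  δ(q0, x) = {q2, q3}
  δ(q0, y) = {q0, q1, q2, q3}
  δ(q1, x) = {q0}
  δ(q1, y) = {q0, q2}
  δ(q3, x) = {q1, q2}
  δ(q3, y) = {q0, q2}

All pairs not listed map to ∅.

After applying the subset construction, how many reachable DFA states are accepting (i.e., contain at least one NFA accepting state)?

Start state of the DFA: {q0}.
{q0} --x--> {q2, q3}  [new]
{q0} --y--> {q0, q1, q2, q3}  [new]
{q2, q3} --x--> {q1, q2}  [new]
{q2, q3} --y--> {q0, q2}  [new]
{q0, q1, q2, q3} --x--> {q0, q1, q2, q3}  [seen]
{q0, q1, q2, q3} --y--> {q0, q1, q2, q3}  [seen]
{q1, q2} --x--> {q0}  [seen]
{q1, q2} --y--> {q0, q2}  [seen]
{q0, q2} --x--> {q2, q3}  [seen]
{q0, q2} --y--> {q0, q1, q2, q3}  [seen]
Reachable DFA states: {q0}, {q2, q3}, {q0, q1, q2, q3}, {q1, q2}, {q0, q2}.
Accepting DFA states (contain an NFA accepting state): {q2, q3}, {q0, q1, q2, q3}, {q1, q2}, {q0, q2}.

4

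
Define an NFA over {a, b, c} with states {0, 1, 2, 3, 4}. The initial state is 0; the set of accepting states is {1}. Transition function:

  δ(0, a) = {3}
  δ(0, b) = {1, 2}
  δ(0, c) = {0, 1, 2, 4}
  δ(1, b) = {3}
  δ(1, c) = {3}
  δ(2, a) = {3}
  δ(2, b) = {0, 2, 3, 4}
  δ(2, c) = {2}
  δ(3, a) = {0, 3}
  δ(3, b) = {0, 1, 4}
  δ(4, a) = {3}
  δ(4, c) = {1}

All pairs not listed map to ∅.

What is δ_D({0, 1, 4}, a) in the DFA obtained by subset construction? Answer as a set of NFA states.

{3}

δ(0,a) = {3}; δ(1,a) = ∅; δ(4,a) = {3}.
Union: {3}.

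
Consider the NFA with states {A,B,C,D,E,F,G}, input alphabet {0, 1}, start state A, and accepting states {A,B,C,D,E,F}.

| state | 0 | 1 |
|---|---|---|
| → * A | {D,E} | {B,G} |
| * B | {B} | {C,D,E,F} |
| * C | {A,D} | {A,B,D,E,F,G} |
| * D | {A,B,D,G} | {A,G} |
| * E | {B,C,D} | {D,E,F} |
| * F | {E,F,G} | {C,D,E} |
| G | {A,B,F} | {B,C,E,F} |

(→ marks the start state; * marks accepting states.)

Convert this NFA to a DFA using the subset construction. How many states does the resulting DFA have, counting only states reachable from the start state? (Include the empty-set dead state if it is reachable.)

Start state of the DFA: {A}.
{A} --0--> {D,E}  [new]
{A} --1--> {B,G}  [new]
{D,E} --0--> {A,B,C,D,G}  [new]
{D,E} --1--> {A,D,E,F,G}  [new]
{B,G} --0--> {A,B,F}  [new]
{B,G} --1--> {B,C,D,E,F}  [new]
{A,B,C,D,G} --0--> {A,B,D,E,F,G}  [new]
{A,B,C,D,G} --1--> {A,B,C,D,E,F,G}  [new]
{A,D,E,F,G} --0--> {A,B,C,D,E,F,G}  [seen]
{A,D,E,F,G} --1--> {A,B,C,D,E,F,G}  [seen]
{A,B,F} --0--> {B,D,E,F,G}  [new]
{A,B,F} --1--> {B,C,D,E,F,G}  [new]
{B,C,D,E,F} --0--> {A,B,C,D,E,F,G}  [seen]
{B,C,D,E,F} --1--> {A,B,C,D,E,F,G}  [seen]
{A,B,D,E,F,G} --0--> {A,B,C,D,E,F,G}  [seen]
{A,B,D,E,F,G} --1--> {A,B,C,D,E,F,G}  [seen]
{A,B,C,D,E,F,G} --0--> {A,B,C,D,E,F,G}  [seen]
{A,B,C,D,E,F,G} --1--> {A,B,C,D,E,F,G}  [seen]
{B,D,E,F,G} --0--> {A,B,C,D,E,F,G}  [seen]
{B,D,E,F,G} --1--> {A,B,C,D,E,F,G}  [seen]
{B,C,D,E,F,G} --0--> {A,B,C,D,E,F,G}  [seen]
{B,C,D,E,F,G} --1--> {A,B,C,D,E,F,G}  [seen]
Reachable DFA states: {A}, {D,E}, {B,G}, {A,B,C,D,G}, {A,D,E,F,G}, {A,B,F}, {B,C,D,E,F}, {A,B,D,E,F,G}, {A,B,C,D,E,F,G}, {B,D,E,F,G}, {B,C,D,E,F,G}.

11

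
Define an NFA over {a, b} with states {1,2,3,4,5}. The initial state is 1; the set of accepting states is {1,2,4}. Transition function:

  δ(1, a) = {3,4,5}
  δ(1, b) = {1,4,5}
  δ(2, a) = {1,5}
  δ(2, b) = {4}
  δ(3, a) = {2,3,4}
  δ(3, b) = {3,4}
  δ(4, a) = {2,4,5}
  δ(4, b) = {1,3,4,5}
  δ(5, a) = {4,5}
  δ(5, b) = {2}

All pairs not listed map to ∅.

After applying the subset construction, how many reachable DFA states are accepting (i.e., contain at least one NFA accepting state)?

Start state of the DFA: {1}.
{1} --a--> {3,4,5}  [new]
{1} --b--> {1,4,5}  [new]
{3,4,5} --a--> {2,3,4,5}  [new]
{3,4,5} --b--> {1,2,3,4,5}  [new]
{1,4,5} --a--> {2,3,4,5}  [seen]
{1,4,5} --b--> {1,2,3,4,5}  [seen]
{2,3,4,5} --a--> {1,2,3,4,5}  [seen]
{2,3,4,5} --b--> {1,2,3,4,5}  [seen]
{1,2,3,4,5} --a--> {1,2,3,4,5}  [seen]
{1,2,3,4,5} --b--> {1,2,3,4,5}  [seen]
Reachable DFA states: {1}, {3,4,5}, {1,4,5}, {2,3,4,5}, {1,2,3,4,5}.
Accepting DFA states (contain an NFA accepting state): {1}, {3,4,5}, {1,4,5}, {2,3,4,5}, {1,2,3,4,5}.

5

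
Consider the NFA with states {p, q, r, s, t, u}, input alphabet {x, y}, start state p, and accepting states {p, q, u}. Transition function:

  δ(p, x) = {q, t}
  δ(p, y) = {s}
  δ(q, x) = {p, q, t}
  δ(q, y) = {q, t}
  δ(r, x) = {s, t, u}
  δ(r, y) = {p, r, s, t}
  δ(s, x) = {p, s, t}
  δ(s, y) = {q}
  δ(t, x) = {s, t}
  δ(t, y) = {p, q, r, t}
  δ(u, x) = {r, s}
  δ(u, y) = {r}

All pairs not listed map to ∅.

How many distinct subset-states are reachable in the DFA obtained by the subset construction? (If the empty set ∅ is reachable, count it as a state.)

10

Start state of the DFA: {p}.
{p} --x--> {q, t}  [new]
{p} --y--> {s}  [new]
{q, t} --x--> {p, q, s, t}  [new]
{q, t} --y--> {p, q, r, t}  [new]
{s} --x--> {p, s, t}  [new]
{s} --y--> {q}  [new]
{p, q, s, t} --x--> {p, q, s, t}  [seen]
{p, q, s, t} --y--> {p, q, r, s, t}  [new]
{p, q, r, t} --x--> {p, q, s, t, u}  [new]
{p, q, r, t} --y--> {p, q, r, s, t}  [seen]
{p, s, t} --x--> {p, q, s, t}  [seen]
{p, s, t} --y--> {p, q, r, s, t}  [seen]
{q} --x--> {p, q, t}  [new]
{q} --y--> {q, t}  [seen]
{p, q, r, s, t} --x--> {p, q, s, t, u}  [seen]
{p, q, r, s, t} --y--> {p, q, r, s, t}  [seen]
{p, q, s, t, u} --x--> {p, q, r, s, t}  [seen]
{p, q, s, t, u} --y--> {p, q, r, s, t}  [seen]
{p, q, t} --x--> {p, q, s, t}  [seen]
{p, q, t} --y--> {p, q, r, s, t}  [seen]
Reachable DFA states: {p}, {q, t}, {s}, {p, q, s, t}, {p, q, r, t}, {p, s, t}, {q}, {p, q, r, s, t}, {p, q, s, t, u}, {p, q, t}.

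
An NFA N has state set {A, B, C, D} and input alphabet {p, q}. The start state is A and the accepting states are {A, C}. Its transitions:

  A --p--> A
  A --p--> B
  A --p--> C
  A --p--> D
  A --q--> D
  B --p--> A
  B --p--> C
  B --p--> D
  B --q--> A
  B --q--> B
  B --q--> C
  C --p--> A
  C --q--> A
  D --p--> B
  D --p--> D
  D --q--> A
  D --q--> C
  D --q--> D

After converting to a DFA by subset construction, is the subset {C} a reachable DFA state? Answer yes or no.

Start state of the DFA: {A}.
{A} --p--> {A, B, C, D}  [new]
{A} --q--> {D}  [new]
{A, B, C, D} --p--> {A, B, C, D}  [seen]
{A, B, C, D} --q--> {A, B, C, D}  [seen]
{D} --p--> {B, D}  [new]
{D} --q--> {A, C, D}  [new]
{B, D} --p--> {A, B, C, D}  [seen]
{B, D} --q--> {A, B, C, D}  [seen]
{A, C, D} --p--> {A, B, C, D}  [seen]
{A, C, D} --q--> {A, C, D}  [seen]
Reachable DFA states: {A}, {A, B, C, D}, {D}, {B, D}, {A, C, D}.
{C} is not among them.

no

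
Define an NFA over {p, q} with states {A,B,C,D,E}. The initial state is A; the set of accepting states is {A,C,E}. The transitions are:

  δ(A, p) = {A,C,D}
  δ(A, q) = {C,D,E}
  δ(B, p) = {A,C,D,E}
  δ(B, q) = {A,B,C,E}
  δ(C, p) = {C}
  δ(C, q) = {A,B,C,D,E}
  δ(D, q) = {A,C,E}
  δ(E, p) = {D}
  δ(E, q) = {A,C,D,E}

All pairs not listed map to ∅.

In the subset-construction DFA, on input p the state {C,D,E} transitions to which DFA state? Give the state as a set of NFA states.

δ(C,p) = {C}; δ(D,p) = ∅; δ(E,p) = {D}.
Union: {C,D}.

{C,D}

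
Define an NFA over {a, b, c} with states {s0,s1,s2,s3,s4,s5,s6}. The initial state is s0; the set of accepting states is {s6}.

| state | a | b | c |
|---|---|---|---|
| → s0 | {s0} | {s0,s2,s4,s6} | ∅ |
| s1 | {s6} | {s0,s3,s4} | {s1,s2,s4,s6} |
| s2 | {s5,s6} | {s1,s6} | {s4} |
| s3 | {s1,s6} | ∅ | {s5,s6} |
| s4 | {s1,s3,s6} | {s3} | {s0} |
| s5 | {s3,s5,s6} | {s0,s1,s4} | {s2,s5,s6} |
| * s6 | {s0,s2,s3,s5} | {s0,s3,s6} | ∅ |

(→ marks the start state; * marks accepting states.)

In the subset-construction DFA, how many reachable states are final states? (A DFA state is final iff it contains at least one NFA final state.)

Start state of the DFA: {s0}.
{s0} --a--> {s0}  [seen]
{s0} --b--> {s0,s2,s4,s6}  [new]
{s0} --c--> ∅  [new]
{s0,s2,s4,s6} --a--> {s0,s1,s2,s3,s5,s6}  [new]
{s0,s2,s4,s6} --b--> {s0,s1,s2,s3,s4,s6}  [new]
{s0,s2,s4,s6} --c--> {s0,s4}  [new]
∅ --a--> ∅  [seen]
∅ --b--> ∅  [seen]
∅ --c--> ∅  [seen]
{s0,s1,s2,s3,s5,s6} --a--> {s0,s1,s2,s3,s5,s6}  [seen]
{s0,s1,s2,s3,s5,s6} --b--> {s0,s1,s2,s3,s4,s6}  [seen]
{s0,s1,s2,s3,s5,s6} --c--> {s1,s2,s4,s5,s6}  [new]
{s0,s1,s2,s3,s4,s6} --a--> {s0,s1,s2,s3,s5,s6}  [seen]
{s0,s1,s2,s3,s4,s6} --b--> {s0,s1,s2,s3,s4,s6}  [seen]
{s0,s1,s2,s3,s4,s6} --c--> {s0,s1,s2,s4,s5,s6}  [new]
{s0,s4} --a--> {s0,s1,s3,s6}  [new]
{s0,s4} --b--> {s0,s2,s3,s4,s6}  [new]
{s0,s4} --c--> {s0}  [seen]
{s1,s2,s4,s5,s6} --a--> {s0,s1,s2,s3,s5,s6}  [seen]
{s1,s2,s4,s5,s6} --b--> {s0,s1,s3,s4,s6}  [new]
{s1,s2,s4,s5,s6} --c--> {s0,s1,s2,s4,s5,s6}  [seen]
{s0,s1,s2,s4,s5,s6} --a--> {s0,s1,s2,s3,s5,s6}  [seen]
{s0,s1,s2,s4,s5,s6} --b--> {s0,s1,s2,s3,s4,s6}  [seen]
{s0,s1,s2,s4,s5,s6} --c--> {s0,s1,s2,s4,s5,s6}  [seen]
{s0,s1,s3,s6} --a--> {s0,s1,s2,s3,s5,s6}  [seen]
{s0,s1,s3,s6} --b--> {s0,s2,s3,s4,s6}  [seen]
{s0,s1,s3,s6} --c--> {s1,s2,s4,s5,s6}  [seen]
{s0,s2,s3,s4,s6} --a--> {s0,s1,s2,s3,s5,s6}  [seen]
{s0,s2,s3,s4,s6} --b--> {s0,s1,s2,s3,s4,s6}  [seen]
{s0,s2,s3,s4,s6} --c--> {s0,s4,s5,s6}  [new]
{s0,s1,s3,s4,s6} --a--> {s0,s1,s2,s3,s5,s6}  [seen]
{s0,s1,s3,s4,s6} --b--> {s0,s2,s3,s4,s6}  [seen]
{s0,s1,s3,s4,s6} --c--> {s0,s1,s2,s4,s5,s6}  [seen]
{s0,s4,s5,s6} --a--> {s0,s1,s2,s3,s5,s6}  [seen]
{s0,s4,s5,s6} --b--> {s0,s1,s2,s3,s4,s6}  [seen]
{s0,s4,s5,s6} --c--> {s0,s2,s5,s6}  [new]
{s0,s2,s5,s6} --a--> {s0,s2,s3,s5,s6}  [new]
{s0,s2,s5,s6} --b--> {s0,s1,s2,s3,s4,s6}  [seen]
{s0,s2,s5,s6} --c--> {s2,s4,s5,s6}  [new]
{s0,s2,s3,s5,s6} --a--> {s0,s1,s2,s3,s5,s6}  [seen]
{s0,s2,s3,s5,s6} --b--> {s0,s1,s2,s3,s4,s6}  [seen]
{s0,s2,s3,s5,s6} --c--> {s2,s4,s5,s6}  [seen]
{s2,s4,s5,s6} --a--> {s0,s1,s2,s3,s5,s6}  [seen]
{s2,s4,s5,s6} --b--> {s0,s1,s3,s4,s6}  [seen]
{s2,s4,s5,s6} --c--> {s0,s2,s4,s5,s6}  [new]
{s0,s2,s4,s5,s6} --a--> {s0,s1,s2,s3,s5,s6}  [seen]
{s0,s2,s4,s5,s6} --b--> {s0,s1,s2,s3,s4,s6}  [seen]
{s0,s2,s4,s5,s6} --c--> {s0,s2,s4,s5,s6}  [seen]
Reachable DFA states: {s0}, {s0,s2,s4,s6}, ∅, {s0,s1,s2,s3,s5,s6}, {s0,s1,s2,s3,s4,s6}, {s0,s4}, {s1,s2,s4,s5,s6}, {s0,s1,s2,s4,s5,s6}, {s0,s1,s3,s6}, {s0,s2,s3,s4,s6}, {s0,s1,s3,s4,s6}, {s0,s4,s5,s6}, {s0,s2,s5,s6}, {s0,s2,s3,s5,s6}, {s2,s4,s5,s6}, {s0,s2,s4,s5,s6}.
Accepting DFA states (contain an NFA accepting state): {s0,s2,s4,s6}, {s0,s1,s2,s3,s5,s6}, {s0,s1,s2,s3,s4,s6}, {s1,s2,s4,s5,s6}, {s0,s1,s2,s4,s5,s6}, {s0,s1,s3,s6}, {s0,s2,s3,s4,s6}, {s0,s1,s3,s4,s6}, {s0,s4,s5,s6}, {s0,s2,s5,s6}, {s0,s2,s3,s5,s6}, {s2,s4,s5,s6}, {s0,s2,s4,s5,s6}.

13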